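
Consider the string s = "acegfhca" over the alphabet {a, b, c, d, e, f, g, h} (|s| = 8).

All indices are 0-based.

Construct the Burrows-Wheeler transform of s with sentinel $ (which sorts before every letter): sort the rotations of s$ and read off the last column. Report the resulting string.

ac$hacgef

rank  rotation   last
    0  $acegfhca  a
    1  a$acegfhc  c
    2  acegfhca$  $
    3  ca$acegfh  h
    4  cegfhca$a  a
    5  egfhca$ac  c
    6  fhca$aceg  g
    7  gfhca$ace  e
    8  hca$acegf  f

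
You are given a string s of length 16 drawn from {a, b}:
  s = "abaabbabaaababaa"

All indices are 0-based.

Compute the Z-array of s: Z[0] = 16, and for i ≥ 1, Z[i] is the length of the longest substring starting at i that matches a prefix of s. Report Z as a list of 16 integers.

Z[0]=16
i=1: outside box; Z[1]=0
i=2: outside box; Z[2]=1 scan→box=[2,3)
i=3: outside box; Z[3]=2 scan→box=[3,5)
i=4: min(r-i=1, Z[1]=0)=0; Z[4]=0
i=5: outside box; Z[5]=0
i=6: outside box; Z[6]=4 scan→box=[6,10)
i=7: min(r-i=3, Z[1]=0)=0; Z[7]=0
i=8: min(r-i=2, Z[2]=1)=1; Z[8]=1
i=9: min(r-i=1, Z[3]=2)=1; Z[9]=1
i=10: outside box; Z[10]=3 scan→box=[10,13)
i=11: min(r-i=2, Z[1]=0)=0; Z[11]=0
i=12: min(r-i=1, Z[2]=1)=1; Z[12]=4 scan→box=[12,16)
i=13: min(r-i=3, Z[1]=0)=0; Z[13]=0
i=14: min(r-i=2, Z[2]=1)=1; Z[14]=1
i=15: min(r-i=1, Z[3]=2)=1; Z[15]=1

[16, 0, 1, 2, 0, 0, 4, 0, 1, 1, 3, 0, 4, 0, 1, 1]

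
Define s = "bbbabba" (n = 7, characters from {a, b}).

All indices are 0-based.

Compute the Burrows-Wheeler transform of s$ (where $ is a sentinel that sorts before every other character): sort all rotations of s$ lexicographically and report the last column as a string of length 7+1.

abbbbab$

rank  rotation  last
    0  $bbbabba  a
    1  a$bbbabb  b
    2  abba$bbb  b
    3  ba$bbbab  b
    4  babba$bb  b
    5  bba$bbba  a
    6  bbabba$b  b
    7  bbbabba$  $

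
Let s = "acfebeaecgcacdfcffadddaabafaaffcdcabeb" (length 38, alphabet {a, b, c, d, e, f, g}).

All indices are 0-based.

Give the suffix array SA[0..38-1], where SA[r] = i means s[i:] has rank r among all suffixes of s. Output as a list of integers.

rank | idx | suffix
   0 |  22 | aabafaaffcdcabeb
   1 |  27 | aaffcdcabeb
   2 |  23 | abafaaffcdcabeb
   3 |  34 | abeb
   4 |  11 | acdfcffadddaabafaaffcdcabeb
   5 |   0 | acfebeaecgcacdfcffadddaabafaaffcdcabeb
   6 |  18 | adddaabafaaffcdcabeb
   7 |   6 | aecgcacdfcffadddaabafaaffcdcabeb
   8 |  25 | afaaffcdcabeb
   9 |  28 | affcdcabeb
  10 |  37 | b
  11 |  24 | bafaaffcdcabeb
  12 |   4 | beaecgcacdfcffadddaabafaaffcdcabeb
  13 |  35 | beb
  14 |  33 | cabeb
  15 |  10 | cacdfcffadddaabafaaffcdcabeb
  16 |  31 | cdcabeb
  17 |  12 | cdfcffadddaabafaaffcdcabeb
  18 |   1 | cfebeaecgcacdfcffadddaabafaaffcdcabeb
  19 |  15 | cffadddaabafaaffcdcabeb
  20 |   8 | cgcacdfcffadddaabafaaffcdcabeb
  21 |  21 | daabafaaffcdcabeb
  22 |  32 | dcabeb
  23 |  20 | ddaabafaaffcdcabeb
  24 |  19 | dddaabafaaffcdcabeb
  25 |  13 | dfcffadddaabafaaffcdcabeb
  26 |   5 | eaecgcacdfcffadddaabafaaffcdcabeb
  27 |  36 | eb
  28 |   3 | ebeaecgcacdfcffadddaabafaaffcdcabeb
  29 |   7 | ecgcacdfcffadddaabafaaffcdcabeb
  30 |  26 | faaffcdcabeb
  31 |  17 | fadddaabafaaffcdcabeb
  32 |  30 | fcdcabeb
  33 |  14 | fcffadddaabafaaffcdcabeb
  34 |   2 | febeaecgcacdfcffadddaabafaaffcdcabeb
  35 |  16 | ffadddaabafaaffcdcabeb
  36 |  29 | ffcdcabeb
  37 |   9 | gcacdfcffadddaabafaaffcdcabeb

[22, 27, 23, 34, 11, 0, 18, 6, 25, 28, 37, 24, 4, 35, 33, 10, 31, 12, 1, 15, 8, 21, 32, 20, 19, 13, 5, 36, 3, 7, 26, 17, 30, 14, 2, 16, 29, 9]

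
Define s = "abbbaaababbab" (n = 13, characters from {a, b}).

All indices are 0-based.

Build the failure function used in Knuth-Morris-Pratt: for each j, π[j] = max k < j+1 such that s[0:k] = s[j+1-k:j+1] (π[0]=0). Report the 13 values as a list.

π[0] = 0
j=1 s[j]='b': π[1]=0 (border '')
j=2 s[j]='b': π[2]=0 (border '')
j=3 s[j]='b': π[3]=0 (border '')
j=4 s[j]='a': π[4]=1 (border 'a')
j=5 s[j]='a': k: 1→0; π[5]=1 (border 'a')
j=6 s[j]='a': k: 1→0; π[6]=1 (border 'a')
j=7 s[j]='b': π[7]=2 (border 'ab')
j=8 s[j]='a': k: 2→0; π[8]=1 (border 'a')
j=9 s[j]='b': π[9]=2 (border 'ab')
j=10 s[j]='b': π[10]=3 (border 'abb')
j=11 s[j]='a': k: 3→0; π[11]=1 (border 'a')
j=12 s[j]='b': π[12]=2 (border 'ab')

[0, 0, 0, 0, 1, 1, 1, 2, 1, 2, 3, 1, 2]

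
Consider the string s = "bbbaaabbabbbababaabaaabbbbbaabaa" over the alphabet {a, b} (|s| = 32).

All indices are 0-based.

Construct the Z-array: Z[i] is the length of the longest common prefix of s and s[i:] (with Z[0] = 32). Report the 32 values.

Z[0]=32
i=1: fresh scan; Z[1]=2 grow→box=[1,3)
i=2: min(r-i=1, Z[1]=2)=1; Z[2]=1
i=3: fresh scan; Z[3]=0
i=4: fresh scan; Z[4]=0
i=5: fresh scan; Z[5]=0
i=6: fresh scan; Z[6]=2 grow→box=[6,8)
i=7: min(r-i=1, Z[1]=2)=1; Z[7]=1
i=8: fresh scan; Z[8]=0
i=9: fresh scan; Z[9]=4 grow→box=[9,13)
i=10: min(r-i=3, Z[1]=2)=2; Z[10]=2
i=11: min(r-i=2, Z[2]=1)=1; Z[11]=1
i=12: min(r-i=1, Z[3]=0)=0; Z[12]=0
i=13: fresh scan; Z[13]=1 grow→box=[13,14)
i=14: fresh scan; Z[14]=0
i=15: fresh scan; Z[15]=1 grow→box=[15,16)
i=16: fresh scan; Z[16]=0
i=17: fresh scan; Z[17]=0
i=18: fresh scan; Z[18]=1 grow→box=[18,19)
i=19: fresh scan; Z[19]=0
i=20: fresh scan; Z[20]=0
i=21: fresh scan; Z[21]=0
i=22: fresh scan; Z[22]=3 grow→box=[22,25)
i=23: min(r-i=2, Z[1]=2)=2; Z[23]=3 grow→box=[23,26)
i=24: min(r-i=2, Z[1]=2)=2; Z[24]=5 grow→box=[24,29)
i=25: min(r-i=4, Z[1]=2)=2; Z[25]=2
i=26: min(r-i=3, Z[2]=1)=1; Z[26]=1
i=27: min(r-i=2, Z[3]=0)=0; Z[27]=0
i=28: min(r-i=1, Z[4]=0)=0; Z[28]=0
i=29: fresh scan; Z[29]=1 grow→box=[29,30)
i=30: fresh scan; Z[30]=0
i=31: fresh scan; Z[31]=0

[32, 2, 1, 0, 0, 0, 2, 1, 0, 4, 2, 1, 0, 1, 0, 1, 0, 0, 1, 0, 0, 0, 3, 3, 5, 2, 1, 0, 0, 1, 0, 0]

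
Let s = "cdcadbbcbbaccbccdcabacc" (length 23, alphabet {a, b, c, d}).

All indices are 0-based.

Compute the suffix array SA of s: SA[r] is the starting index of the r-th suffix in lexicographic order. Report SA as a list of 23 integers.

sorted suffixes:
  #0 SA[0]=18  'abacc'
  #1 SA[1]=20  'acc'
  #2 SA[2]=10  'accbccdcabacc'
  #3 SA[3]=3  'adbbcbbaccbccdcabacc'
  #4 SA[4]=19  'bacc'
  #5 SA[5]=9  'baccbccdcabacc'
  #6 SA[6]=8  'bbaccbccdcabacc'
  #7 SA[7]=5  'bbcbbaccbccdcabacc'
  #8 SA[8]=6  'bcbbaccbccdcabacc'
  #9 SA[9]=13  'bccdcabacc'
  #10 SA[10]=22  'c'
  #11 SA[11]=17  'cabacc'
  #12 SA[12]=2  'cadbbcbbaccbccdcabacc'
  #13 SA[13]=7  'cbbaccbccdcabacc'
  #14 SA[14]=12  'cbccdcabacc'
  #15 SA[15]=21  'cc'
  #16 SA[16]=11  'ccbccdcabacc'
  #17 SA[17]=14  'ccdcabacc'
  #18 SA[18]=15  'cdcabacc'
  #19 SA[19]=0  'cdcadbbcbbaccbccdcabacc'
  #20 SA[20]=4  'dbbcbbaccbccdcabacc'
  #21 SA[21]=16  'dcabacc'
  #22 SA[22]=1  'dcadbbcbbaccbccdcabacc'

[18, 20, 10, 3, 19, 9, 8, 5, 6, 13, 22, 17, 2, 7, 12, 21, 11, 14, 15, 0, 4, 16, 1]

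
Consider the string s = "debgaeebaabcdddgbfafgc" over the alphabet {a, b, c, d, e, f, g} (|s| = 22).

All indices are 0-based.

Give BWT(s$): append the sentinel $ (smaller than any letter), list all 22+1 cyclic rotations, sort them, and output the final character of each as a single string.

cbagfeagegbcd$dedababdf

rank  rotation                 last
    0  $debgaeebaabcdddgbfafgc  c
    1  aabcdddgbfafgc$debgaeeb  b
    2  abcdddgbfafgc$debgaeeba  a
    3  aeebaabcdddgbfafgc$debg  g
    4  afgc$debgaeebaabcdddgbf  f
    5  baabcdddgbfafgc$debgaee  e
    6  bcdddgbfafgc$debgaeebaa  a
    7  bfafgc$debgaeebaabcdddg  g
    8  bgaeebaabcdddgbfafgc$de  e
    9  c$debgaeebaabcdddgbfafg  g
   10  cdddgbfafgc$debgaeebaab  b
   11  dddgbfafgc$debgaeebaabc  c
   12  ddgbfafgc$debgaeebaabcd  d
   13  debgaeebaabcdddgbfafgc$  $
   14  dgbfafgc$debgaeebaabcdd  d
   15  ebaabcdddgbfafgc$debgae  e
   16  ebgaeebaabcdddgbfafgc$d  d
   17  eebaabcdddgbfafgc$debga  a
   18  fafgc$debgaeebaabcdddgb  b
   19  fgc$debgaeebaabcdddgbfa  a
   20  gaeebaabcdddgbfafgc$deb  b
   21  gbfafgc$debgaeebaabcddd  d
   22  gc$debgaeebaabcdddgbfaf  f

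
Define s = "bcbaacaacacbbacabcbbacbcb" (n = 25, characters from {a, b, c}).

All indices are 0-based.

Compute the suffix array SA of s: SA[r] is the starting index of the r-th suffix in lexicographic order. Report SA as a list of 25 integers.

[3, 6, 15, 4, 13, 7, 9, 20, 24, 2, 12, 19, 11, 18, 22, 0, 16, 5, 14, 8, 23, 1, 10, 17, 21]

rank→(start, suffix):
  0 → (3, 'aacaacacbbacabcbbacbcb')
  1 → (6, 'aacacbbacabcbbacbcb')
  2 → (15, 'abcbbacbcb')
  3 → (4, 'acaacacbbacabcbbacbcb')
  4 → (13, 'acabcbbacbcb')
  5 → (7, 'acacbbacabcbbacbcb')
  6 → (9, 'acbbacabcbbacbcb')
  7 → (20, 'acbcb')
  8 → (24, 'b')
  9 → (2, 'baacaacacbbacabcbbacbcb')
  10 → (12, 'bacabcbbacbcb')
  11 → (19, 'bacbcb')
  12 → (11, 'bbacabcbbacbcb')
  13 → (18, 'bbacbcb')
  14 → (22, 'bcb')
  15 → (0, 'bcbaacaacacbbacabcbbacbcb')
  16 → (16, 'bcbbacbcb')
  17 → (5, 'caacacbbacabcbbacbcb')
  18 → (14, 'cabcbbacbcb')
  19 → (8, 'cacbbacabcbbacbcb')
  20 → (23, 'cb')
  21 → (1, 'cbaacaacacbbacabcbbacbcb')
  22 → (10, 'cbbacabcbbacbcb')
  23 → (17, 'cbbacbcb')
  24 → (21, 'cbcb')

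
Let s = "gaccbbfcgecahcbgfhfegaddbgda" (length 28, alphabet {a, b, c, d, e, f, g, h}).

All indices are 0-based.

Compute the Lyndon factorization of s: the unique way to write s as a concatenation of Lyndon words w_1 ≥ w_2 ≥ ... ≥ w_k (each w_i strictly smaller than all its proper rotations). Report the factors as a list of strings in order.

emit factor 1: 'g' (i=0, period=1)
emit factor 2: 'accbbfcgecahcbgfhfegaddbgd' (i=1, period=26)
emit factor 3: 'a' (i=27, period=1)

["g", "accbbfcgecahcbgfhfegaddbgd", "a"]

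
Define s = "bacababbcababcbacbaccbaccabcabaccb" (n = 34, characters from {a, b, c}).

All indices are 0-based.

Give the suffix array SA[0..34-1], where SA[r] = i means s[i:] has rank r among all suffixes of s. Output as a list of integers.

[3, 9, 28, 5, 25, 11, 1, 15, 22, 30, 18, 33, 4, 10, 0, 14, 21, 29, 17, 6, 7, 26, 12, 2, 8, 27, 24, 32, 13, 20, 16, 23, 31, 19]

rank→(start, suffix):
  0 → (3, 'ababbcababcbacbaccbaccabcabaccb')
  1 → (9, 'ababcbacbaccbaccabcabaccb')
  2 → (28, 'abaccb')
  3 → (5, 'abbcababcbacbaccbaccabcabaccb')
  4 → (25, 'abcabaccb')
  5 → (11, 'abcbacbaccbaccabcabaccb')
  6 → (1, 'acababbcababcbacbaccbaccabcabaccb')
  7 → (15, 'acbaccbaccabcabaccb')
  8 → (22, 'accabcabaccb')
  9 → (30, 'accb')
  10 → (18, 'accbaccabcabaccb')
  11 → (33, 'b')
  12 → (4, 'babbcababcbacbaccbaccabcabaccb')
  13 → (10, 'babcbacbaccbaccabcabaccb')
  14 → (0, 'bacababbcababcbacbaccbaccabcabaccb')
  15 → (14, 'bacbaccbaccabcabaccb')
  16 → (21, 'baccabcabaccb')
  17 → (29, 'baccb')
  18 → (17, 'baccbaccabcabaccb')
  19 → (6, 'bbcababcbacbaccbaccabcabaccb')
  20 → (7, 'bcababcbacbaccbaccabcabaccb')
  21 → (26, 'bcabaccb')
  22 → (12, 'bcbacbaccbaccabcabaccb')
  23 → (2, 'cababbcababcbacbaccbaccabcabaccb')
  24 → (8, 'cababcbacbaccbaccabcabaccb')
  25 → (27, 'cabaccb')
  26 → (24, 'cabcabaccb')
  27 → (32, 'cb')
  28 → (13, 'cbacbaccbaccabcabaccb')
  29 → (20, 'cbaccabcabaccb')
  30 → (16, 'cbaccbaccabcabaccb')
  31 → (23, 'ccabcabaccb')
  32 → (31, 'ccb')
  33 → (19, 'ccbaccabcabaccb')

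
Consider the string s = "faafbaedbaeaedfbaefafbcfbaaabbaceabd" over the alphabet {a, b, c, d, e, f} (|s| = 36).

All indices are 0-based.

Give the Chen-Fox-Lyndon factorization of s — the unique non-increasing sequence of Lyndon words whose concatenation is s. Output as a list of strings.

emit factor 1: 'f' (i=0, period=1)
emit factor 2: 'aafbaedbaeaedfbaefafbcfb' (i=1, period=24)
emit factor 3: 'aaabbaceabd' (i=25, period=11)

["f", "aafbaedbaeaedfbaefafbcfb", "aaabbaceabd"]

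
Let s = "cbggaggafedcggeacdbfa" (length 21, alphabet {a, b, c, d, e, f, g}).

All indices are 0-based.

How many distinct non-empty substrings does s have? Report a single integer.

213

rank→(start, suffix):
  0 → (20, 'a')
  1 → (15, 'acdbfa')
  2 → (7, 'afedcggeacdbfa')
  3 → (4, 'aggafedcggeacdbfa')
  4 → (18, 'bfa')
  5 → (1, 'bggaggafedcggeacdbfa')
  6 → (0, 'cbggaggafedcggeacdbfa')
  7 → (16, 'cdbfa')
  8 → (11, 'cggeacdbfa')
  9 → (17, 'dbfa')
  10 → (10, 'dcggeacdbfa')
  11 → (14, 'eacdbfa')
  12 → (9, 'edcggeacdbfa')
  13 → (19, 'fa')
  14 → (8, 'fedcggeacdbfa')
  15 → (6, 'gafedcggeacdbfa')
  16 → (3, 'gaggafedcggeacdbfa')
  17 → (13, 'geacdbfa')
  18 → (5, 'ggafedcggeacdbfa')
  19 → (2, 'ggaggafedcggeacdbfa')
  20 → (12, 'ggeacdbfa')

SA = [20, 15, 7, 4, 18, 1, 0, 16, 11, 17, 10, 14, 9, 19, 8, 6, 3, 13, 5, 2, 12]
i: (SA[i-1],SA[i]) lcp shared
  1: (20,15) 1 'a'
  2: (15,7) 1 'a'
  3: (7,4) 1 'a'
  4: (4,18) 0 ''
  5: (18,1) 1 'b'
  6: (1,0) 0 ''
  7: (0,16) 1 'c'
  8: (16,11) 1 'c'
  9: (11,17) 0 ''
  10: (17,10) 1 'd'
  11: (10,14) 0 ''
  12: (14,9) 1 'e'
  13: (9,19) 0 ''
  14: (19,8) 1 'f'
  15: (8,6) 0 ''
  16: (6,3) 2 'ga'
  17: (3,13) 1 'g'
  18: (13,5) 1 'g'
  19: (5,2) 3 'gga'
  20: (2,12) 2 'gg'

n(n+1)/2 = 21·22/2 = 231
Σ LCP = 0 + 1 + 1 + 1 + 0 + 1 + 0 + 1 + 1 + 0 + 1 + 0 + 1 + 0 + 1 + 0 + 2 + 1 + 1 + 3 + 2 = 18
distinct = 231 − 18 = 213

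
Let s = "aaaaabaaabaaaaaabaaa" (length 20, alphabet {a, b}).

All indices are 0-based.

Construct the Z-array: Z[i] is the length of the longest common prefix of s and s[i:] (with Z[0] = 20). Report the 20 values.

Z[0]=20
i=1: outside box; Z[1]=4 grow→box=[1,5)
i=2: min(r-i=3, Z[1]=4)=3; Z[2]=3
i=3: min(r-i=2, Z[2]=3)=2; Z[3]=2
i=4: min(r-i=1, Z[3]=2)=1; Z[4]=1
i=5: outside box; Z[5]=0
i=6: outside box; Z[6]=3 grow→box=[6,9)
i=7: min(r-i=2, Z[1]=4)=2; Z[7]=2
i=8: min(r-i=1, Z[2]=3)=1; Z[8]=1
i=9: outside box; Z[9]=0
i=10: outside box; Z[10]=5 grow→box=[10,15)
i=11: min(r-i=4, Z[1]=4)=4; Z[11]=9 grow→box=[11,20)
i=12: min(r-i=8, Z[1]=4)=4; Z[12]=4
i=13: min(r-i=7, Z[2]=3)=3; Z[13]=3
i=14: min(r-i=6, Z[3]=2)=2; Z[14]=2
i=15: min(r-i=5, Z[4]=1)=1; Z[15]=1
i=16: min(r-i=4, Z[5]=0)=0; Z[16]=0
i=17: min(r-i=3, Z[6]=3)=3; Z[17]=3
i=18: min(r-i=2, Z[7]=2)=2; Z[18]=2
i=19: min(r-i=1, Z[8]=1)=1; Z[19]=1

[20, 4, 3, 2, 1, 0, 3, 2, 1, 0, 5, 9, 4, 3, 2, 1, 0, 3, 2, 1]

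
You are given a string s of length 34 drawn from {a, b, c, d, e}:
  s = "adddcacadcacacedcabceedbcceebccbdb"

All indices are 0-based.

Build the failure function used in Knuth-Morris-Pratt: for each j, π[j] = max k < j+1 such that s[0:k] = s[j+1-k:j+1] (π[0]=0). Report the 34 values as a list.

π[0] = 0
j=1 s[j]='d': π[1]=0 (border '')
j=2 s[j]='d': π[2]=0 (border '')
j=3 s[j]='d': π[3]=0 (border '')
j=4 s[j]='c': π[4]=0 (border '')
j=5 s[j]='a': π[5]=1 (border 'a')
j=6 s[j]='c': k: 1→0; π[6]=0 (border '')
j=7 s[j]='a': π[7]=1 (border 'a')
j=8 s[j]='d': π[8]=2 (border 'ad')
j=9 s[j]='c': k: 2→0; π[9]=0 (border '')
j=10 s[j]='a': π[10]=1 (border 'a')
j=11 s[j]='c': k: 1→0; π[11]=0 (border '')
j=12 s[j]='a': π[12]=1 (border 'a')
j=13 s[j]='c': k: 1→0; π[13]=0 (border '')
j=14 s[j]='e': π[14]=0 (border '')
j=15 s[j]='d': π[15]=0 (border '')
j=16 s[j]='c': π[16]=0 (border '')
j=17 s[j]='a': π[17]=1 (border 'a')
j=18 s[j]='b': k: 1→0; π[18]=0 (border '')
j=19 s[j]='c': π[19]=0 (border '')
j=20 s[j]='e': π[20]=0 (border '')
j=21 s[j]='e': π[21]=0 (border '')
j=22 s[j]='d': π[22]=0 (border '')
j=23 s[j]='b': π[23]=0 (border '')
j=24 s[j]='c': π[24]=0 (border '')
j=25 s[j]='c': π[25]=0 (border '')
j=26 s[j]='e': π[26]=0 (border '')
j=27 s[j]='e': π[27]=0 (border '')
j=28 s[j]='b': π[28]=0 (border '')
j=29 s[j]='c': π[29]=0 (border '')
j=30 s[j]='c': π[30]=0 (border '')
j=31 s[j]='b': π[31]=0 (border '')
j=32 s[j]='d': π[32]=0 (border '')
j=33 s[j]='b': π[33]=0 (border '')

[0, 0, 0, 0, 0, 1, 0, 1, 2, 0, 1, 0, 1, 0, 0, 0, 0, 1, 0, 0, 0, 0, 0, 0, 0, 0, 0, 0, 0, 0, 0, 0, 0, 0]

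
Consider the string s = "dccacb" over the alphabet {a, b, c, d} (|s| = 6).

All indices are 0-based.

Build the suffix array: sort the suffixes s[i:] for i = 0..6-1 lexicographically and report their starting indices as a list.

rank | idx | suffix
   0 |   3 | acb
   1 |   5 | b
   2 |   2 | cacb
   3 |   4 | cb
   4 |   1 | ccacb
   5 |   0 | dccacb

[3, 5, 2, 4, 1, 0]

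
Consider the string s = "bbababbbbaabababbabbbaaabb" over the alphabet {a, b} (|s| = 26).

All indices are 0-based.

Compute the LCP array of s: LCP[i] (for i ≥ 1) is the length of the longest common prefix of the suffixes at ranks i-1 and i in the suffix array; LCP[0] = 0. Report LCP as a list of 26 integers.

[0, 2, 3, 1, 4, 5, 2, 3, 3, 4, 0, 1, 3, 2, 6, 3, 4, 5, 1, 2, 4, 3, 4, 2, 5, 3]

rank→(start, suffix):
  0 → (21, 'aaabb')
  1 → (9, 'aabababbabbbaaabb')
  2 → (22, 'aabb')
  3 → (10, 'abababbabbbaaabb')
  4 → (12, 'ababbabbbaaabb')
  5 → (2, 'ababbbbaabababbabbbaaabb')
  6 → (23, 'abb')
  7 → (14, 'abbabbbaaabb')
  8 → (17, 'abbbaaabb')
  9 → (4, 'abbbbaabababbabbbaaabb')
  10 → (25, 'b')
  11 → (20, 'baaabb')
  12 → (8, 'baabababbabbbaaabb')
  13 → (11, 'bababbabbbaaabb')
  14 → (1, 'bababbbbaabababbabbbaaabb')
  15 → (13, 'babbabbbaaabb')
  16 → (16, 'babbbaaabb')
  17 → (3, 'babbbbaabababbabbbaaabb')
  18 → (24, 'bb')
  19 → (19, 'bbaaabb')
  20 → (7, 'bbaabababbabbbaaabb')
  21 → (0, 'bbababbbbaabababbabbbaaabb')
  22 → (15, 'bbabbbaaabb')
  23 → (18, 'bbbaaabb')
  24 → (6, 'bbbaabababbabbbaaabb')
  25 → (5, 'bbbbaabababbabbbaaabb')

SA = [21, 9, 22, 10, 12, 2, 23, 14, 17, 4, 25, 20, 8, 11, 1, 13, 16, 3, 24, 19, 7, 0, 15, 18, 6, 5]
i: (SA[i-1],SA[i]) lcp shared
  1: (21,9) 2 'aa'
  2: (9,22) 3 'aab'
  3: (22,10) 1 'a'
  4: (10,12) 4 'abab'
  5: (12,2) 5 'ababb'
  6: (2,23) 2 'ab'
  7: (23,14) 3 'abb'
  8: (14,17) 3 'abb'
  9: (17,4) 4 'abbb'
  10: (4,25) 0 ''
  11: (25,20) 1 'b'
  12: (20,8) 3 'baa'
  13: (8,11) 2 'ba'
  14: (11,1) 6 'bababb'
  15: (1,13) 3 'bab'
  16: (13,16) 4 'babb'
  17: (16,3) 5 'babbb'
  18: (3,24) 1 'b'
  19: (24,19) 2 'bb'
  20: (19,7) 4 'bbaa'
  21: (7,0) 3 'bba'
  22: (0,15) 4 'bbab'
  23: (15,18) 2 'bb'
  24: (18,6) 5 'bbbaa'
  25: (6,5) 3 'bbb'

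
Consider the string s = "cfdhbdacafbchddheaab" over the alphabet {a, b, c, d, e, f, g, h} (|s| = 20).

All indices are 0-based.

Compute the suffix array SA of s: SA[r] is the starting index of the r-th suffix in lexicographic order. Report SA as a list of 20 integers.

rank→(start, suffix):
  0 → (17, 'aab')
  1 → (18, 'ab')
  2 → (6, 'acafbchddheaab')
  3 → (8, 'afbchddheaab')
  4 → (19, 'b')
  5 → (10, 'bchddheaab')
  6 → (4, 'bdacafbchddheaab')
  7 → (7, 'cafbchddheaab')
  8 → (0, 'cfdhbdacafbchddheaab')
  9 → (11, 'chddheaab')
  10 → (5, 'dacafbchddheaab')
  11 → (13, 'ddheaab')
  12 → (2, 'dhbdacafbchddheaab')
  13 → (14, 'dheaab')
  14 → (16, 'eaab')
  15 → (9, 'fbchddheaab')
  16 → (1, 'fdhbdacafbchddheaab')
  17 → (3, 'hbdacafbchddheaab')
  18 → (12, 'hddheaab')
  19 → (15, 'heaab')

[17, 18, 6, 8, 19, 10, 4, 7, 0, 11, 5, 13, 2, 14, 16, 9, 1, 3, 12, 15]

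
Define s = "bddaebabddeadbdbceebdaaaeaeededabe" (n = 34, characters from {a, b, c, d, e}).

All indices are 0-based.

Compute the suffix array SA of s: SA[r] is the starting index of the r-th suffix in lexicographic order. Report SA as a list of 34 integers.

[21, 22, 6, 31, 11, 23, 3, 25, 5, 15, 19, 13, 0, 7, 32, 16, 20, 30, 2, 14, 12, 1, 8, 9, 28, 33, 10, 24, 4, 18, 29, 27, 17, 26]

rank→(start, suffix):
  0 → (21, 'aaaeaeededabe')
  1 → (22, 'aaeaeededabe')
  2 → (6, 'abddeadbdbceebdaaaeaeededabe')
  3 → (31, 'abe')
  4 → (11, 'adbdbceebdaaaeaeededabe')
  5 → (23, 'aeaeededabe')
  6 → (3, 'aebabddeadbdbceebdaaaeaeededabe')
  7 → (25, 'aeededabe')
  8 → (5, 'babddeadbdbceebdaaaeaeededabe')
  9 → (15, 'bceebdaaaeaeededabe')
  10 → (19, 'bdaaaeaeededabe')
  11 → (13, 'bdbceebdaaaeaeededabe')
  12 → (0, 'bddaebabddeadbdbceebdaaaeaeededabe')
  13 → (7, 'bddeadbdbceebdaaaeaeededabe')
  14 → (32, 'be')
  15 → (16, 'ceebdaaaeaeededabe')
  16 → (20, 'daaaeaeededabe')
  17 → (30, 'dabe')
  18 → (2, 'daebabddeadbdbceebdaaaeaeededabe')
  19 → (14, 'dbceebdaaaeaeededabe')
  20 → (12, 'dbdbceebdaaaeaeededabe')
  21 → (1, 'ddaebabddeadbdbceebdaaaeaeededabe')
  22 → (8, 'ddeadbdbceebdaaaeaeededabe')
  23 → (9, 'deadbdbceebdaaaeaeededabe')
  24 → (28, 'dedabe')
  25 → (33, 'e')
  26 → (10, 'eadbdbceebdaaaeaeededabe')
  27 → (24, 'eaeededabe')
  28 → (4, 'ebabddeadbdbceebdaaaeaeededabe')
  29 → (18, 'ebdaaaeaeededabe')
  30 → (29, 'edabe')
  31 → (27, 'ededabe')
  32 → (17, 'eebdaaaeaeededabe')
  33 → (26, 'eededabe')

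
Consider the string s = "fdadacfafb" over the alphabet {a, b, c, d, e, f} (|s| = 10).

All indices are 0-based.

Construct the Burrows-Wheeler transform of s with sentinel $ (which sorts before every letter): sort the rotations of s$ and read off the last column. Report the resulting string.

rank  rotation     last
    0  $fdadacfafb  b
    1  acfafb$fdad  d
    2  adacfafb$fd  d
    3  afb$fdadacf  f
    4  b$fdadacfaf  f
    5  cfafb$fdada  a
    6  dacfafb$fda  a
    7  dadacfafb$f  f
    8  fafb$fdadac  c
    9  fb$fdadacfa  a
   10  fdadacfafb$  $

bddffaafca$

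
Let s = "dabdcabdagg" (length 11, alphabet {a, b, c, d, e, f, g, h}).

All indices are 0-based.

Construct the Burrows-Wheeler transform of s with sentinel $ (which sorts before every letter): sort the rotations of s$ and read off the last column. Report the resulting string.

rank  rotation      last
    0  $dabdcabdagg  g
    1  abdagg$dabdc  c
    2  abdcabdagg$d  d
    3  agg$dabdcabd  d
    4  bdagg$dabdca  a
    5  bdcabdagg$da  a
    6  cabdagg$dabd  d
    7  dabdcabdagg$  $
    8  dagg$dabdcab  b
    9  dcabdagg$dab  b
   10  g$dabdcabdag  g
   11  gg$dabdcabda  a

gcddaad$bbga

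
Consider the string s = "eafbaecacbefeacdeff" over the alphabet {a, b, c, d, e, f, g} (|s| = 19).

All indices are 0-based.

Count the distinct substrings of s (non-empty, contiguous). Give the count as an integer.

174

rank→(start, suffix):
  0 → (7, 'acbefeacdeff')
  1 → (13, 'acdeff')
  2 → (4, 'aecacbefeacdeff')
  3 → (1, 'afbaecacbefeacdeff')
  4 → (3, 'baecacbefeacdeff')
  5 → (9, 'befeacdeff')
  6 → (6, 'cacbefeacdeff')
  7 → (8, 'cbefeacdeff')
  8 → (14, 'cdeff')
  9 → (15, 'deff')
  10 → (12, 'eacdeff')
  11 → (0, 'eafbaecacbefeacdeff')
  12 → (5, 'ecacbefeacdeff')
  13 → (10, 'efeacdeff')
  14 → (16, 'eff')
  15 → (18, 'f')
  16 → (2, 'fbaecacbefeacdeff')
  17 → (11, 'feacdeff')
  18 → (17, 'ff')

SA = [7, 13, 4, 1, 3, 9, 6, 8, 14, 15, 12, 0, 5, 10, 16, 18, 2, 11, 17]
i: (SA[i-1],SA[i]) lcp shared
  1: (7,13) 2 'ac'
  2: (13,4) 1 'a'
  3: (4,1) 1 'a'
  4: (1,3) 0 ''
  5: (3,9) 1 'b'
  6: (9,6) 0 ''
  7: (6,8) 1 'c'
  8: (8,14) 1 'c'
  9: (14,15) 0 ''
  10: (15,12) 0 ''
  11: (12,0) 2 'ea'
  12: (0,5) 1 'e'
  13: (5,10) 1 'e'
  14: (10,16) 2 'ef'
  15: (16,18) 0 ''
  16: (18,2) 1 'f'
  17: (2,11) 1 'f'
  18: (11,17) 1 'f'

n(n+1)/2 = 19·20/2 = 190
Σ LCP = 0 + 2 + 1 + 1 + 0 + 1 + 0 + 1 + 1 + 0 + 0 + 2 + 1 + 1 + 2 + 0 + 1 + 1 + 1 = 16
distinct = 190 − 16 = 174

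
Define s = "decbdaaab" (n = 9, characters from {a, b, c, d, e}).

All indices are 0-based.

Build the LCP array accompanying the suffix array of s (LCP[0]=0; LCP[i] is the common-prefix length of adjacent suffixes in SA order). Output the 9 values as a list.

[0, 2, 1, 0, 1, 0, 0, 1, 0]

sorted suffixes:
  #0 SA[0]=5  'aaab'
  #1 SA[1]=6  'aab'
  #2 SA[2]=7  'ab'
  #3 SA[3]=8  'b'
  #4 SA[4]=3  'bdaaab'
  #5 SA[5]=2  'cbdaaab'
  #6 SA[6]=4  'daaab'
  #7 SA[7]=0  'decbdaaab'
  #8 SA[8]=1  'ecbdaaab'

SA = [5, 6, 7, 8, 3, 2, 4, 0, 1]
[i] adj suffixes → lcp
  [1] 5/6 → 2 ('aa')
  [2] 6/7 → 1 ('a')
  [3] 7/8 → 0 ('')
  [4] 8/3 → 1 ('b')
  [5] 3/2 → 0 ('')
  [6] 2/4 → 0 ('')
  [7] 4/0 → 1 ('d')
  [8] 0/1 → 0 ('')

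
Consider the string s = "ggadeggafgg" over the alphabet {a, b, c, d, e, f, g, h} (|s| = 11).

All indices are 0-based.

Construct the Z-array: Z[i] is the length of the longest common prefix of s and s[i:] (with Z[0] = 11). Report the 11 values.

[11, 1, 0, 0, 0, 3, 1, 0, 0, 2, 1]

Z[0]=11
i=1: i≥r, start 0; Z[1]=1 extend→box=[1,2)
i=2: i≥r, start 0; Z[2]=0
i=3: i≥r, start 0; Z[3]=0
i=4: i≥r, start 0; Z[4]=0
i=5: i≥r, start 0; Z[5]=3 extend→box=[5,8)
i=6: min(r-i=2, Z[1]=1)=1; Z[6]=1
i=7: min(r-i=1, Z[2]=0)=0; Z[7]=0
i=8: i≥r, start 0; Z[8]=0
i=9: i≥r, start 0; Z[9]=2 extend→box=[9,11)
i=10: min(r-i=1, Z[1]=1)=1; Z[10]=1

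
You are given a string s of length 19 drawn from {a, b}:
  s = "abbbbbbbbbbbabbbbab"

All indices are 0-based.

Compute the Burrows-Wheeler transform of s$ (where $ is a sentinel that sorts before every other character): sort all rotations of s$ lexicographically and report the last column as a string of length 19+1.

rank  rotation              last
    0  $abbbbbbbbbbbabbbbab  b
    1  ab$abbbbbbbbbbbabbbb  b
    2  abbbbab$abbbbbbbbbbb  b
    3  abbbbbbbbbbbabbbbab$  $
    4  b$abbbbbbbbbbbabbbba  a
    5  bab$abbbbbbbbbbbabbb  b
    6  babbbbab$abbbbbbbbbb  b
    7  bbab$abbbbbbbbbbbabb  b
    8  bbabbbbab$abbbbbbbbb  b
    9  bbbab$abbbbbbbbbbbab  b
   10  bbbabbbbab$abbbbbbbb  b
   11  bbbbab$abbbbbbbbbbba  a
   12  bbbbabbbbab$abbbbbbb  b
   13  bbbbbabbbbab$abbbbbb  b
   14  bbbbbbabbbbab$abbbbb  b
   15  bbbbbbbabbbbab$abbbb  b
   16  bbbbbbbbabbbbab$abbb  b
   17  bbbbbbbbbabbbbab$abb  b
   18  bbbbbbbbbbabbbbab$ab  b
   19  bbbbbbbbbbbabbbbab$a  a

bbb$abbbbbbabbbbbbba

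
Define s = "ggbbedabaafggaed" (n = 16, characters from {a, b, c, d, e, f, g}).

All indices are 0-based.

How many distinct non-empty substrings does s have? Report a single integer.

124

sorted suffixes:
  #0 SA[0]=8  'aafggaed'
  #1 SA[1]=6  'abaafggaed'
  #2 SA[2]=13  'aed'
  #3 SA[3]=9  'afggaed'
  #4 SA[4]=7  'baafggaed'
  #5 SA[5]=2  'bbedabaafggaed'
  #6 SA[6]=3  'bedabaafggaed'
  #7 SA[7]=15  'd'
  #8 SA[8]=5  'dabaafggaed'
  #9 SA[9]=14  'ed'
  #10 SA[10]=4  'edabaafggaed'
  #11 SA[11]=10  'fggaed'
  #12 SA[12]=12  'gaed'
  #13 SA[13]=1  'gbbedabaafggaed'
  #14 SA[14]=11  'ggaed'
  #15 SA[15]=0  'ggbbedabaafggaed'

SA = [8, 6, 13, 9, 7, 2, 3, 15, 5, 14, 4, 10, 12, 1, 11, 0]
rank  pair      lcp
   1  s[8:],s[6:]  1  'a'
   2  s[6:],s[13:]  1  'a'
   3  s[13:],s[9:]  1  'a'
   4  s[9:],s[7:]  0  ''
   5  s[7:],s[2:]  1  'b'
   6  s[2:],s[3:]  1  'b'
   7  s[3:],s[15:]  0  ''
   8  s[15:],s[5:]  1  'd'
   9  s[5:],s[14:]  0  ''
  10  s[14:],s[4:]  2  'ed'
  11  s[4:],s[10:]  0  ''
  12  s[10:],s[12:]  0  ''
  13  s[12:],s[1:]  1  'g'
  14  s[1:],s[11:]  1  'g'
  15  s[11:],s[0:]  2  'gg'

n(n+1)/2 = 16·17/2 = 136
Σ LCP = 0 + 1 + 1 + 1 + 0 + 1 + 1 + 0 + 1 + 0 + 2 + 0 + 0 + 1 + 1 + 2 = 12
distinct = 136 − 12 = 124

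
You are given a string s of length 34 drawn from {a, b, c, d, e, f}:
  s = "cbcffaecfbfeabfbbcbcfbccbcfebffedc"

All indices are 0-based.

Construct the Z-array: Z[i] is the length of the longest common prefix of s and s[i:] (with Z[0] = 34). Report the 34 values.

[34, 0, 1, 0, 0, 0, 0, 1, 0, 0, 0, 0, 0, 0, 0, 0, 0, 4, 0, 1, 0, 0, 1, 4, 0, 1, 0, 0, 0, 0, 0, 0, 0, 1]

Z[0]=34
i=1: fresh scan; Z[1]=0
i=2: fresh scan; Z[2]=1 extend→box=[2,3)
i=3: fresh scan; Z[3]=0
i=4: fresh scan; Z[4]=0
i=5: fresh scan; Z[5]=0
i=6: fresh scan; Z[6]=0
i=7: fresh scan; Z[7]=1 extend→box=[7,8)
i=8: fresh scan; Z[8]=0
i=9: fresh scan; Z[9]=0
i=10: fresh scan; Z[10]=0
i=11: fresh scan; Z[11]=0
i=12: fresh scan; Z[12]=0
i=13: fresh scan; Z[13]=0
i=14: fresh scan; Z[14]=0
i=15: fresh scan; Z[15]=0
i=16: fresh scan; Z[16]=0
i=17: fresh scan; Z[17]=4 extend→box=[17,21)
i=18: min(r-i=3, Z[1]=0)=0; Z[18]=0
i=19: min(r-i=2, Z[2]=1)=1; Z[19]=1
i=20: min(r-i=1, Z[3]=0)=0; Z[20]=0
i=21: fresh scan; Z[21]=0
i=22: fresh scan; Z[22]=1 extend→box=[22,23)
i=23: fresh scan; Z[23]=4 extend→box=[23,27)
i=24: min(r-i=3, Z[1]=0)=0; Z[24]=0
i=25: min(r-i=2, Z[2]=1)=1; Z[25]=1
i=26: min(r-i=1, Z[3]=0)=0; Z[26]=0
i=27: fresh scan; Z[27]=0
i=28: fresh scan; Z[28]=0
i=29: fresh scan; Z[29]=0
i=30: fresh scan; Z[30]=0
i=31: fresh scan; Z[31]=0
i=32: fresh scan; Z[32]=0
i=33: fresh scan; Z[33]=1 extend→box=[33,34)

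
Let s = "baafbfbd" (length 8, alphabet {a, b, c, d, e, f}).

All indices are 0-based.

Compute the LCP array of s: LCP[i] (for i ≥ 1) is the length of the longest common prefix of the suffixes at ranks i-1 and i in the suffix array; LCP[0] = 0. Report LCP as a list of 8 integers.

[0, 1, 0, 1, 1, 0, 0, 2]

sorted suffixes:
  #0 SA[0]=1  'aafbfbd'
  #1 SA[1]=2  'afbfbd'
  #2 SA[2]=0  'baafbfbd'
  #3 SA[3]=6  'bd'
  #4 SA[4]=4  'bfbd'
  #5 SA[5]=7  'd'
  #6 SA[6]=5  'fbd'
  #7 SA[7]=3  'fbfbd'

SA = [1, 2, 0, 6, 4, 7, 5, 3]
i: (SA[i-1],SA[i]) lcp shared
  1: (1,2) 1 'a'
  2: (2,0) 0 ''
  3: (0,6) 1 'b'
  4: (6,4) 1 'b'
  5: (4,7) 0 ''
  6: (7,5) 0 ''
  7: (5,3) 2 'fb'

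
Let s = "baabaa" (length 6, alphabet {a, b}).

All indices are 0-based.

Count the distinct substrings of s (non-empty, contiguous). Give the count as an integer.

14

rank→(start, suffix):
  0 → (5, 'a')
  1 → (4, 'aa')
  2 → (1, 'aabaa')
  3 → (2, 'abaa')
  4 → (3, 'baa')
  5 → (0, 'baabaa')

SA = [5, 4, 1, 2, 3, 0]
[i] adj suffixes → lcp
  [1] 5/4 → 1 ('a')
  [2] 4/1 → 2 ('aa')
  [3] 1/2 → 1 ('a')
  [4] 2/3 → 0 ('')
  [5] 3/0 → 3 ('baa')

n(n+1)/2 = 6·7/2 = 21
Σ LCP = 0 + 1 + 2 + 1 + 0 + 3 = 7
distinct = 21 − 7 = 14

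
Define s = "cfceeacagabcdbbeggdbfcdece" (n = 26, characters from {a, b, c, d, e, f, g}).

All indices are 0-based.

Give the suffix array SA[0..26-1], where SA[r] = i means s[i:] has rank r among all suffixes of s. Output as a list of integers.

rank | idx | suffix
   0 |   9 | abcdbbeggdbfcdece
   1 |   5 | acagabcdbbeggdbfcdece
   2 |   7 | agabcdbbeggdbfcdece
   3 |  13 | bbeggdbfcdece
   4 |  10 | bcdbbeggdbfcdece
   5 |  14 | beggdbfcdece
   6 |  19 | bfcdece
   7 |   6 | cagabcdbbeggdbfcdece
   8 |  11 | cdbbeggdbfcdece
   9 |  21 | cdece
  10 |  24 | ce
  11 |   2 | ceeacagabcdbbeggdbfcdece
  12 |   0 | cfceeacagabcdbbeggdbfcdece
  13 |  12 | dbbeggdbfcdece
  14 |  18 | dbfcdece
  15 |  22 | dece
  16 |  25 | e
  17 |   4 | eacagabcdbbeggdbfcdece
  18 |  23 | ece
  19 |   3 | eeacagabcdbbeggdbfcdece
  20 |  15 | eggdbfcdece
  21 |  20 | fcdece
  22 |   1 | fceeacagabcdbbeggdbfcdece
  23 |   8 | gabcdbbeggdbfcdece
  24 |  17 | gdbfcdece
  25 |  16 | ggdbfcdece

[9, 5, 7, 13, 10, 14, 19, 6, 11, 21, 24, 2, 0, 12, 18, 22, 25, 4, 23, 3, 15, 20, 1, 8, 17, 16]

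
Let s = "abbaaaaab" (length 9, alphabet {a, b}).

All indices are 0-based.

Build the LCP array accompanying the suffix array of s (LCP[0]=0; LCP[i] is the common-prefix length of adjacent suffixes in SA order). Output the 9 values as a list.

rank | idx | suffix
   0 |   3 | aaaaab
   1 |   4 | aaaab
   2 |   5 | aaab
   3 |   6 | aab
   4 |   7 | ab
   5 |   0 | abbaaaaab
   6 |   8 | b
   7 |   2 | baaaaab
   8 |   1 | bbaaaaab

SA = [3, 4, 5, 6, 7, 0, 8, 2, 1]
rank  pair      lcp
   1  s[3:],s[4:]  4  'aaaa'
   2  s[4:],s[5:]  3  'aaa'
   3  s[5:],s[6:]  2  'aa'
   4  s[6:],s[7:]  1  'a'
   5  s[7:],s[0:]  2  'ab'
   6  s[0:],s[8:]  0  ''
   7  s[8:],s[2:]  1  'b'
   8  s[2:],s[1:]  1  'b'

[0, 4, 3, 2, 1, 2, 0, 1, 1]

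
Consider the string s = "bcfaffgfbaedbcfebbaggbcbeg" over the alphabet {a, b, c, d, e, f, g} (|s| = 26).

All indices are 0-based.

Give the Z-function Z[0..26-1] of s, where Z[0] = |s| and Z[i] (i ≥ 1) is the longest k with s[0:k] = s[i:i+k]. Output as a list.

Z[0]=26
i=1: outside box; Z[1]=0
i=2: outside box; Z[2]=0
i=3: outside box; Z[3]=0
i=4: outside box; Z[4]=0
i=5: outside box; Z[5]=0
i=6: outside box; Z[6]=0
i=7: outside box; Z[7]=0
i=8: outside box; Z[8]=1 extend→box=[8,9)
i=9: outside box; Z[9]=0
i=10: outside box; Z[10]=0
i=11: outside box; Z[11]=0
i=12: outside box; Z[12]=3 extend→box=[12,15)
i=13: min(r-i=2, Z[1]=0)=0; Z[13]=0
i=14: min(r-i=1, Z[2]=0)=0; Z[14]=0
i=15: outside box; Z[15]=0
i=16: outside box; Z[16]=1 extend→box=[16,17)
i=17: outside box; Z[17]=1 extend→box=[17,18)
i=18: outside box; Z[18]=0
i=19: outside box; Z[19]=0
i=20: outside box; Z[20]=0
i=21: outside box; Z[21]=2 extend→box=[21,23)
i=22: min(r-i=1, Z[1]=0)=0; Z[22]=0
i=23: outside box; Z[23]=1 extend→box=[23,24)
i=24: outside box; Z[24]=0
i=25: outside box; Z[25]=0

[26, 0, 0, 0, 0, 0, 0, 0, 1, 0, 0, 0, 3, 0, 0, 0, 1, 1, 0, 0, 0, 2, 0, 1, 0, 0]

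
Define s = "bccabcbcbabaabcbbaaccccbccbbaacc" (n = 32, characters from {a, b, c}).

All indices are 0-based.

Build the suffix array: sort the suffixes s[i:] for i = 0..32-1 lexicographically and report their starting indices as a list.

sorted suffixes:
  #0 SA[0]=11  'aabcbbaaccccbccbbaacc'
  #1 SA[1]=28  'aacc'
  #2 SA[2]=17  'aaccccbccbbaacc'
  #3 SA[3]=9  'abaabcbbaaccccbccbbaacc'
  #4 SA[4]=12  'abcbbaaccccbccbbaacc'
  #5 SA[5]=3  'abcbcbabaabcbbaaccccbccbbaacc'
  #6 SA[6]=29  'acc'
  #7 SA[7]=18  'accccbccbbaacc'
  #8 SA[8]=10  'baabcbbaaccccbccbbaacc'
  #9 SA[9]=27  'baacc'
  #10 SA[10]=16  'baaccccbccbbaacc'
  #11 SA[11]=8  'babaabcbbaaccccbccbbaacc'
  #12 SA[12]=26  'bbaacc'
  #13 SA[13]=15  'bbaaccccbccbbaacc'
  #14 SA[14]=6  'bcbabaabcbbaaccccbccbbaacc'
  #15 SA[15]=13  'bcbbaaccccbccbbaacc'
  #16 SA[16]=4  'bcbcbabaabcbbaaccccbccbbaacc'
  #17 SA[17]=0  'bccabcbcbabaabcbbaaccccbccbbaacc'
  #18 SA[18]=23  'bccbbaacc'
  #19 SA[19]=31  'c'
  #20 SA[20]=2  'cabcbcbabaabcbbaaccccbccbbaacc'
  #21 SA[21]=7  'cbabaabcbbaaccccbccbbaacc'
  #22 SA[22]=25  'cbbaacc'
  #23 SA[23]=14  'cbbaaccccbccbbaacc'
  #24 SA[24]=5  'cbcbabaabcbbaaccccbccbbaacc'
  #25 SA[25]=22  'cbccbbaacc'
  #26 SA[26]=30  'cc'
  #27 SA[27]=1  'ccabcbcbabaabcbbaaccccbccbbaacc'
  #28 SA[28]=24  'ccbbaacc'
  #29 SA[29]=21  'ccbccbbaacc'
  #30 SA[30]=20  'cccbccbbaacc'
  #31 SA[31]=19  'ccccbccbbaacc'

[11, 28, 17, 9, 12, 3, 29, 18, 10, 27, 16, 8, 26, 15, 6, 13, 4, 0, 23, 31, 2, 7, 25, 14, 5, 22, 30, 1, 24, 21, 20, 19]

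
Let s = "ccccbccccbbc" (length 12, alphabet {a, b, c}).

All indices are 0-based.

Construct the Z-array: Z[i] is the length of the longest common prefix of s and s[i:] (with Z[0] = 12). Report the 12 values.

Z[0]=12
i=1: outside box; Z[1]=3 extend→box=[1,4)
i=2: min(r-i=2, Z[1]=3)=2; Z[2]=2
i=3: min(r-i=1, Z[2]=2)=1; Z[3]=1
i=4: outside box; Z[4]=0
i=5: outside box; Z[5]=5 extend→box=[5,10)
i=6: min(r-i=4, Z[1]=3)=3; Z[6]=3
i=7: min(r-i=3, Z[2]=2)=2; Z[7]=2
i=8: min(r-i=2, Z[3]=1)=1; Z[8]=1
i=9: min(r-i=1, Z[4]=0)=0; Z[9]=0
i=10: outside box; Z[10]=0
i=11: outside box; Z[11]=1 extend→box=[11,12)

[12, 3, 2, 1, 0, 5, 3, 2, 1, 0, 0, 1]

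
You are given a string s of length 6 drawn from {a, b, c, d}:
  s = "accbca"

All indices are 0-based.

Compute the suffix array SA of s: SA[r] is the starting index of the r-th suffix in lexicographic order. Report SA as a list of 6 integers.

[5, 0, 3, 4, 2, 1]

sorted suffixes:
  #0 SA[0]=5  'a'
  #1 SA[1]=0  'accbca'
  #2 SA[2]=3  'bca'
  #3 SA[3]=4  'ca'
  #4 SA[4]=2  'cbca'
  #5 SA[5]=1  'ccbca'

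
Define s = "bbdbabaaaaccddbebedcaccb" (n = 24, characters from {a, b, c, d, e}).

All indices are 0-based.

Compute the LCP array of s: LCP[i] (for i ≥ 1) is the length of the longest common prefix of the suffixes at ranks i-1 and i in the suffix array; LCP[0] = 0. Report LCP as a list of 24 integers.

rank | idx | suffix
   0 |   6 | aaaaccddbebedcaccb
   1 |   7 | aaaccddbebedcaccb
   2 |   8 | aaccddbebedcaccb
   3 |   4 | abaaaaccddbebedcaccb
   4 |  20 | accb
   5 |   9 | accddbebedcaccb
   6 |  23 | b
   7 |   5 | baaaaccddbebedcaccb
   8 |   3 | babaaaaccddbebedcaccb
   9 |   0 | bbdbabaaaaccddbebedcaccb
  10 |   1 | bdbabaaaaccddbebedcaccb
  11 |  14 | bebedcaccb
  12 |  16 | bedcaccb
  13 |  19 | caccb
  14 |  22 | cb
  15 |  21 | ccb
  16 |  10 | ccddbebedcaccb
  17 |  11 | cddbebedcaccb
  18 |   2 | dbabaaaaccddbebedcaccb
  19 |  13 | dbebedcaccb
  20 |  18 | dcaccb
  21 |  12 | ddbebedcaccb
  22 |  15 | ebedcaccb
  23 |  17 | edcaccb

SA = [6, 7, 8, 4, 20, 9, 23, 5, 3, 0, 1, 14, 16, 19, 22, 21, 10, 11, 2, 13, 18, 12, 15, 17]
[i] adj suffixes → lcp
  [1] 6/7 → 3 ('aaa')
  [2] 7/8 → 2 ('aa')
  [3] 8/4 → 1 ('a')
  [4] 4/20 → 1 ('a')
  [5] 20/9 → 3 ('acc')
  [6] 9/23 → 0 ('')
  [7] 23/5 → 1 ('b')
  [8] 5/3 → 2 ('ba')
  [9] 3/0 → 1 ('b')
  [10] 0/1 → 1 ('b')
  [11] 1/14 → 1 ('b')
  [12] 14/16 → 2 ('be')
  [13] 16/19 → 0 ('')
  [14] 19/22 → 1 ('c')
  [15] 22/21 → 1 ('c')
  [16] 21/10 → 2 ('cc')
  [17] 10/11 → 1 ('c')
  [18] 11/2 → 0 ('')
  [19] 2/13 → 2 ('db')
  [20] 13/18 → 1 ('d')
  [21] 18/12 → 1 ('d')
  [22] 12/15 → 0 ('')
  [23] 15/17 → 1 ('e')

[0, 3, 2, 1, 1, 3, 0, 1, 2, 1, 1, 1, 2, 0, 1, 1, 2, 1, 0, 2, 1, 1, 0, 1]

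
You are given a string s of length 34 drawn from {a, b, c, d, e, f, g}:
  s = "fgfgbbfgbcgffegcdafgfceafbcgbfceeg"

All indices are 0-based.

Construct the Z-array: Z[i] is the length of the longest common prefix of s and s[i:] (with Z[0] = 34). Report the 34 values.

Z[0]=34
i=1: outside box; Z[1]=0
i=2: outside box; Z[2]=2 grow→box=[2,4)
i=3: min(r-i=1, Z[1]=0)=0; Z[3]=0
i=4: outside box; Z[4]=0
i=5: outside box; Z[5]=0
i=6: outside box; Z[6]=2 grow→box=[6,8)
i=7: min(r-i=1, Z[1]=0)=0; Z[7]=0
i=8: outside box; Z[8]=0
i=9: outside box; Z[9]=0
i=10: outside box; Z[10]=0
i=11: outside box; Z[11]=1 grow→box=[11,12)
i=12: outside box; Z[12]=1 grow→box=[12,13)
i=13: outside box; Z[13]=0
i=14: outside box; Z[14]=0
i=15: outside box; Z[15]=0
i=16: outside box; Z[16]=0
i=17: outside box; Z[17]=0
i=18: outside box; Z[18]=3 grow→box=[18,21)
i=19: min(r-i=2, Z[1]=0)=0; Z[19]=0
i=20: min(r-i=1, Z[2]=2)=1; Z[20]=1
i=21: outside box; Z[21]=0
i=22: outside box; Z[22]=0
i=23: outside box; Z[23]=0
i=24: outside box; Z[24]=1 grow→box=[24,25)
i=25: outside box; Z[25]=0
i=26: outside box; Z[26]=0
i=27: outside box; Z[27]=0
i=28: outside box; Z[28]=0
i=29: outside box; Z[29]=1 grow→box=[29,30)
i=30: outside box; Z[30]=0
i=31: outside box; Z[31]=0
i=32: outside box; Z[32]=0
i=33: outside box; Z[33]=0

[34, 0, 2, 0, 0, 0, 2, 0, 0, 0, 0, 1, 1, 0, 0, 0, 0, 0, 3, 0, 1, 0, 0, 0, 1, 0, 0, 0, 0, 1, 0, 0, 0, 0]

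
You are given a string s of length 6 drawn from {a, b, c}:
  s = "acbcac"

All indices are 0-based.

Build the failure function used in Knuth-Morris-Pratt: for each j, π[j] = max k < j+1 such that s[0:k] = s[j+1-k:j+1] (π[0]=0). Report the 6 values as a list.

π[0] = 0
j=1 s[j]='c': π[1]=0 (border '')
j=2 s[j]='b': π[2]=0 (border '')
j=3 s[j]='c': π[3]=0 (border '')
j=4 s[j]='a': π[4]=1 (border 'a')
j=5 s[j]='c': π[5]=2 (border 'ac')

[0, 0, 0, 0, 1, 2]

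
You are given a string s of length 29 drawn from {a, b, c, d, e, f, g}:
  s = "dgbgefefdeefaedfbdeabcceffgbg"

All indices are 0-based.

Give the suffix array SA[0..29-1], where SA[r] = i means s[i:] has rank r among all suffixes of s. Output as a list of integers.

[19, 12, 20, 16, 27, 2, 21, 22, 17, 8, 14, 0, 18, 13, 9, 10, 6, 4, 23, 11, 15, 7, 5, 24, 25, 28, 26, 1, 3]

sorted suffixes:
  #0 SA[0]=19  'abcceffgbg'
  #1 SA[1]=12  'aedfbdeabcceffgbg'
  #2 SA[2]=20  'bcceffgbg'
  #3 SA[3]=16  'bdeabcceffgbg'
  #4 SA[4]=27  'bg'
  #5 SA[5]=2  'bgefefdeefaedfbdeabcceffgbg'
  #6 SA[6]=21  'cceffgbg'
  #7 SA[7]=22  'ceffgbg'
  #8 SA[8]=17  'deabcceffgbg'
  #9 SA[9]=8  'deefaedfbdeabcceffgbg'
  #10 SA[10]=14  'dfbdeabcceffgbg'
  #11 SA[11]=0  'dgbgefefdeefaedfbdeabcceffgbg'
  #12 SA[12]=18  'eabcceffgbg'
  #13 SA[13]=13  'edfbdeabcceffgbg'
  #14 SA[14]=9  'eefaedfbdeabcceffgbg'
  #15 SA[15]=10  'efaedfbdeabcceffgbg'
  #16 SA[16]=6  'efdeefaedfbdeabcceffgbg'
  #17 SA[17]=4  'efefdeefaedfbdeabcceffgbg'
  #18 SA[18]=23  'effgbg'
  #19 SA[19]=11  'faedfbdeabcceffgbg'
  #20 SA[20]=15  'fbdeabcceffgbg'
  #21 SA[21]=7  'fdeefaedfbdeabcceffgbg'
  #22 SA[22]=5  'fefdeefaedfbdeabcceffgbg'
  #23 SA[23]=24  'ffgbg'
  #24 SA[24]=25  'fgbg'
  #25 SA[25]=28  'g'
  #26 SA[26]=26  'gbg'
  #27 SA[27]=1  'gbgefefdeefaedfbdeabcceffgbg'
  #28 SA[28]=3  'gefefdeefaedfbdeabcceffgbg'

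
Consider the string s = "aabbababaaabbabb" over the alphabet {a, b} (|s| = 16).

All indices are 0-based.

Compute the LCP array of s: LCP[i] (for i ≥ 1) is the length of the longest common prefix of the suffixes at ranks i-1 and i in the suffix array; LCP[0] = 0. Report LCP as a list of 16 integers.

sorted suffixes:
  #0 SA[0]=8  'aaabbabb'
  #1 SA[1]=0  'aabbababaaabbabb'
  #2 SA[2]=9  'aabbabb'
  #3 SA[3]=6  'abaaabbabb'
  #4 SA[4]=4  'ababaaabbabb'
  #5 SA[5]=13  'abb'
  #6 SA[6]=1  'abbababaaabbabb'
  #7 SA[7]=10  'abbabb'
  #8 SA[8]=15  'b'
  #9 SA[9]=7  'baaabbabb'
  #10 SA[10]=5  'babaaabbabb'
  #11 SA[11]=3  'bababaaabbabb'
  #12 SA[12]=12  'babb'
  #13 SA[13]=14  'bb'
  #14 SA[14]=2  'bbababaaabbabb'
  #15 SA[15]=11  'bbabb'

SA = [8, 0, 9, 6, 4, 13, 1, 10, 15, 7, 5, 3, 12, 14, 2, 11]
[i] adj suffixes → lcp
  [1] 8/0 → 2 ('aa')
  [2] 0/9 → 6 ('aabbab')
  [3] 9/6 → 1 ('a')
  [4] 6/4 → 3 ('aba')
  [5] 4/13 → 2 ('ab')
  [6] 13/1 → 3 ('abb')
  [7] 1/10 → 5 ('abbab')
  [8] 10/15 → 0 ('')
  [9] 15/7 → 1 ('b')
  [10] 7/5 → 2 ('ba')
  [11] 5/3 → 4 ('baba')
  [12] 3/12 → 3 ('bab')
  [13] 12/14 → 1 ('b')
  [14] 14/2 → 2 ('bb')
  [15] 2/11 → 4 ('bbab')

[0, 2, 6, 1, 3, 2, 3, 5, 0, 1, 2, 4, 3, 1, 2, 4]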